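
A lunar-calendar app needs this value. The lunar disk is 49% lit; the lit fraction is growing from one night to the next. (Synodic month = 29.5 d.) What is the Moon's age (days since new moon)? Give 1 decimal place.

7.3 days

Invert f = (1 − cos θ)/2 to get cos θ = 1 − 2(0.49) = 0.020, hence θ₀ = arccos 0.020 = 88.9°.
Waxing ⇒ before full, so θ = 88.9°.
That fraction of the synodic month is 88.9/360 × 29.5 d ≈ 7.28 d.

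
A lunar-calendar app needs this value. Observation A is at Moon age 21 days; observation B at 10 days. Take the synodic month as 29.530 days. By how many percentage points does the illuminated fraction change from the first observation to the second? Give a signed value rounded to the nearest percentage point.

θ₁ = 360° × 21/29.530 = 256.0°, f₁ = (1 − cos θ₁)/2 = 0.621.
θ₂ = 360° × 10/29.530 = 121.9°, f₂ = (1 − cos θ₂)/2 = 0.764.
Change = f₂ − f₁ = +0.143 → +14 percentage points.

+14 percentage points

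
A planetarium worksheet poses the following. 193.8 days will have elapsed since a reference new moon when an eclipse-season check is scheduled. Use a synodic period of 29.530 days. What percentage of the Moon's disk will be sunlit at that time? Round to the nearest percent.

193.8/29.530 = 6.563 lunations, so 6 complete cycles and 16.62 d into the next.
Phase angle: θ = 360°·(16.62 d)/(29.530 d) = 202.6°.
cos 202.6° = (-0.923), so f = (1 − (-0.923))/2 = 0.962, so 96%.

96%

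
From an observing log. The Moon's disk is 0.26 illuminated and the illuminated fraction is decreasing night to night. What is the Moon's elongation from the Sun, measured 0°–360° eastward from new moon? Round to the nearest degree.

From f = (1 − cos θ)/2: cos θ = 1 − 2×0.26 = 0.480; arccos → 61.3°.
A waning Moon lies in 180°–360°, so θ = 360° − 61.3° = 298.7°.

299°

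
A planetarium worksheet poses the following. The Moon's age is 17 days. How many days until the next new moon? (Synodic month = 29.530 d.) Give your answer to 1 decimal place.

One full lunation from the last new moon is 29.530 d; remaining = 29.530 − 17 = 12.530 d.

12.5 days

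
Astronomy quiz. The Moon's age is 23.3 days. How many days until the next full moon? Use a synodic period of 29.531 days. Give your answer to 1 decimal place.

Full moon occurs at elongation 180°, i.e. at age 29.531 × 180/360 = 14.765 d.
This lunation's full moon (14.765 d) has passed, so add one period: 44.296 − 23.3 = 20.996 days.

21.0 days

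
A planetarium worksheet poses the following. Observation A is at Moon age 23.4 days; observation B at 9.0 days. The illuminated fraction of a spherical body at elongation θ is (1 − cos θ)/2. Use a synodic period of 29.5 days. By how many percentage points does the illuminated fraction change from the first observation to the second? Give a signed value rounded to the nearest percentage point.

+30 percentage points

First observation: θ = 360°·23.4/29.5 = 285.6°, so f = 0.366.
Second observation: θ = 109.8°, f = 0.670.
Δf = 0.670 − 0.366 = +0.304, i.e. +30 pp.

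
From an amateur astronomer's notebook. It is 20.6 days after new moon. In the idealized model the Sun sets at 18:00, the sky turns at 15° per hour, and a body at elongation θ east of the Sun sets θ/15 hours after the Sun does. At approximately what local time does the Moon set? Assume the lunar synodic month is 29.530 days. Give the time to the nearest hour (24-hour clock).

11:00

Phase angle: θ = 360°·(20.6 d)/(29.530 d) = 251.1°.
Delay after the Sun = 251.1° / (15°/h) ≈ 16.74 h.
18:00 + 16.74 h ≈ 10:45 → 11:00 to the nearest hour.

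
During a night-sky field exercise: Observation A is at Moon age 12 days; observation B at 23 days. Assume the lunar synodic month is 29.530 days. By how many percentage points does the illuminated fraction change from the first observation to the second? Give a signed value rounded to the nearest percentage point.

θ₁ = 360° × 12/29.530 = 146.3°, f₁ = (1 − cos θ₁)/2 = 0.916.
θ₂ = 360° × 23/29.530 = 280.4°, f₂ = (1 − cos θ₂)/2 = 0.410.
Change = f₂ − f₁ = -0.506 → -51 percentage points.

-51 percentage points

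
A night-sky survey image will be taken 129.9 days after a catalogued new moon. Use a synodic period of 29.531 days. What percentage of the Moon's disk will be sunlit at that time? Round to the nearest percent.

129.9 d spans 4 complete synodic months (4 × 29.531 = 118.12 d) plus 11.78 d.
The Moon has covered 11.78/29.531 of its cycle, so θ ≈ 360° × 11.78/29.531 = 143.6°.
cos 143.6° = (-0.804), so f = (1 − (-0.804))/2 = 0.902, so 90%.

90%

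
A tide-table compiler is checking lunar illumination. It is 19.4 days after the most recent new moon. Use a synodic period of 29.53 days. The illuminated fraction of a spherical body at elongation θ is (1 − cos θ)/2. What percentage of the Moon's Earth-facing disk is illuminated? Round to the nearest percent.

78%

The Moon has covered 19.4/29.53 of its cycle, so θ ≈ 360° × 19.4/29.53 = 236.5°.
Illuminated fraction = (1 − cos 236.5°)/2 = (1 − (-0.552))/2 ≈ 0.776, so 78%.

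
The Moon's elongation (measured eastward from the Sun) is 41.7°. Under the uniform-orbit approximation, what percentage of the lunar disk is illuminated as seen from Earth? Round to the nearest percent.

f = (1 − cos 41.7°)/2 = (1 − 0.747)/2 ≈ 0.127, i.e. 13%.

13%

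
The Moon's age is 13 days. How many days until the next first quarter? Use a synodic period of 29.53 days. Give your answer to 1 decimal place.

23.9 days

First quarter occurs at elongation 90°, i.e. at age 29.53 × 90/360 = 7.383 d.
This lunation's first quarter (7.383 d) has passed, so add one period: 36.913 − 13 = 23.913 days.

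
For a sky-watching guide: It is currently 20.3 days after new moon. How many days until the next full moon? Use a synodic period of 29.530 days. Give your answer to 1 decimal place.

Full moon is 0.5 of the way through the cycle: age 0.5 × 29.530 = 14.765 d.
This lunation's full moon (14.765 d) has passed, so add one period: 44.295 − 20.3 = 23.995 days.

24.0 days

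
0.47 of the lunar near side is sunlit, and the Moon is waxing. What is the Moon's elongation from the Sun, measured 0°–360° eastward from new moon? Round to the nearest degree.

Invert f = (1 − cos θ)/2 to get cos θ = 1 − 2(0.47) = 0.060, hence θ₀ = arccos 0.060 = 86.6°.
The Moon is waxing (0°–180°), so θ = 86.6° directly.

87°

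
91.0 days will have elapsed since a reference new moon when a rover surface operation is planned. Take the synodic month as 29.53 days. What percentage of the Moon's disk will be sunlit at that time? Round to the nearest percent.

6%

91.0/29.53 = 3.082 lunations, so 3 complete cycles and 2.41 d into the next.
Elongation θ = 360° × 2.41/29.53 ≈ 29.4°.
Illuminated fraction = (1 − cos 29.4°)/2 = (1 − 0.871)/2 ≈ 0.064, so 6%.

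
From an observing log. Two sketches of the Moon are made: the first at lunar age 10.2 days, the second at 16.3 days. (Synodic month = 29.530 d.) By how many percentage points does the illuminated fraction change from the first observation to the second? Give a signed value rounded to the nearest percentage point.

First observation: θ = 360°·10.2/29.530 = 124.3°, so f = 0.782.
Second observation: θ = 198.7°, f = 0.974.
Δf = 0.974 − 0.782 = +0.191, i.e. +19 pp.

+19 percentage points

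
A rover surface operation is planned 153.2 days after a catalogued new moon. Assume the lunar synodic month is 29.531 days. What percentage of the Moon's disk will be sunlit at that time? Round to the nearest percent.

153.2/29.531 = 5.188 lunations, so 5 complete cycles and 5.54 d into the next.
The Moon has covered 5.54/29.531 of its cycle, so θ ≈ 360° × 5.54/29.531 = 67.6°.
cos 67.6° = 0.381, so f = (1 − 0.381)/2 = 0.309, so 31%.

31%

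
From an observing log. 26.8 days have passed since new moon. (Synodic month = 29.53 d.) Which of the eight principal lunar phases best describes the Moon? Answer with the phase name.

waning crescent

At 26.8/29.53 of the cycle, θ ≈ 327° — the waning crescent range.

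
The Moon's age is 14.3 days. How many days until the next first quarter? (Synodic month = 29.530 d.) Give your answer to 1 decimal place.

22.6 days

First quarter is 0.25 of the way through the cycle: age 0.25 × 29.530 = 7.383 d.
Already past this cycle's first quarter; the next is at 7.383 + 29.530 = 36.913 d, so 36.913 − 14.3 = 22.613 days.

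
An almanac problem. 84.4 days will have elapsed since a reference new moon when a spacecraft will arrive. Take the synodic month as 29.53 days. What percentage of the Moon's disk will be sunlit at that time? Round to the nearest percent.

84.4/29.53 = 2.858 lunations, so 2 complete cycles and 25.34 d into the next.
Elongation θ = 360° × 25.34/29.53 ≈ 308.9°.
Illuminated fraction = (1 − cos 308.9°)/2 = (1 − 0.628)/2 ≈ 0.186, so 19%.

19%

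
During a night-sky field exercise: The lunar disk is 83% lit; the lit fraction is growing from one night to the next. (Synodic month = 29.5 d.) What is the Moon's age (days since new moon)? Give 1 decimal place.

Invert f = (1 − cos θ)/2 to get cos θ = 1 − 2(0.83) = -0.660, hence θ₀ = arccos -0.660 = 131.3°.
Before full moon the principal value applies: θ = 131.3°.
At 360°/29.5 d per day, 131.3° corresponds to 10.76 days.

10.8 days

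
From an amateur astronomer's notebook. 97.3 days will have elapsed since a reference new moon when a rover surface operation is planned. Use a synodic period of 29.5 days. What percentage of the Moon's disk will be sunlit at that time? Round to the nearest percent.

97.3 d spans 3 complete synodic months (3 × 29.5 = 88.50 d) plus 8.80 d.
The Moon has covered 8.80/29.5 of its cycle, so θ ≈ 360° × 8.80/29.5 = 107.4°.
Illuminated fraction = (1 − cos 107.4°)/2 = (1 − (-0.299))/2 ≈ 0.649, so 65%.

65%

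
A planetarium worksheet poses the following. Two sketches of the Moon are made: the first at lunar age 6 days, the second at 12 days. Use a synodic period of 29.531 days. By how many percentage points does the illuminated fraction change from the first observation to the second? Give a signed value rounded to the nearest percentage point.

+56 percentage points

First observation: θ = 360°·6/29.531 = 73.1°, so f = 0.355.
Second observation: θ = 146.3°, f = 0.916.
Δf = 0.916 − 0.355 = +0.561, i.e. +56 pp.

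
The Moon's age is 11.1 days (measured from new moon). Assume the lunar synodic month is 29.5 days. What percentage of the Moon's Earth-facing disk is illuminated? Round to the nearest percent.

86%

Elongation θ = 360° × 11.1/29.5 ≈ 135.5°.
With cos θ = (-0.713), the lit fraction is (1 − (-0.713))/2 ≈ 0.856, so 86%.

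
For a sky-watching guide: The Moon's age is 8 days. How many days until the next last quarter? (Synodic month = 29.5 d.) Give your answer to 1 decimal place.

14.1 days

Last quarter occurs at elongation 270°, i.e. at age 29.5 × 270/360 = 22.125 d.
So 14.125 days remain (22.125 − 8).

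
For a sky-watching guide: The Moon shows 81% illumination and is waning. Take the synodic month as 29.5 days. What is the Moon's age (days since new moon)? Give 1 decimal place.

19.0 days

From f = (1 − cos θ)/2: cos θ = 1 − 2×0.81 = -0.620; arccos → 128.3°.
Waning ⇒ past full, so θ = 360° − 128.3° = 231.7°.
At 360°/29.5 d per day, 231.7° corresponds to 18.99 days.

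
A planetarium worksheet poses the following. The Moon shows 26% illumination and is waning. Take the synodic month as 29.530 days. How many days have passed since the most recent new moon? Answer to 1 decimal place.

24.5 days

From f = (1 − cos θ)/2: cos θ = 1 − 2×0.26 = 0.480; arccos → 61.3°.
Waning ⇒ past full, so θ = 360° − 61.3° = 298.7°.
That fraction of the synodic month is 298.7/360 × 29.530 d ≈ 24.50 d.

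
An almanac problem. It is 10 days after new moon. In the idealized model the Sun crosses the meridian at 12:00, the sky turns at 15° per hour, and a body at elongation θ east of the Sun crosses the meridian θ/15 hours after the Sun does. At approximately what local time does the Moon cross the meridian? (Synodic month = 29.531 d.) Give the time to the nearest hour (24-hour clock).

The Moon has covered 10/29.531 of its cycle, so θ ≈ 360° × 10/29.531 = 121.9°.
Delay after the Sun = 121.9° / (15°/h) ≈ 8.13 h.
12:00 + 8.13 h ≈ 20:08 → 20:00 to the nearest hour.

20:00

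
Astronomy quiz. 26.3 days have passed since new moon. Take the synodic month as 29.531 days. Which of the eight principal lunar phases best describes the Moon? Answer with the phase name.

At 26.3/29.531 of the cycle, θ ≈ 321° — the waning crescent range.

waning crescent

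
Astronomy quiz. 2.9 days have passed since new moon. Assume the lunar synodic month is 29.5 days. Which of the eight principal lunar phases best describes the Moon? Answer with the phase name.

waxing crescent

At 2.9/29.5 of the cycle, θ ≈ 35° — the waxing crescent range.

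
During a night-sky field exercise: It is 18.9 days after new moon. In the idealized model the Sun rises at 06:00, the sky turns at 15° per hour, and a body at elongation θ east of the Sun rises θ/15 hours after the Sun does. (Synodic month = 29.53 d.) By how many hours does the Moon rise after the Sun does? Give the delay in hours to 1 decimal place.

Phase angle: θ = 360°·(18.9 d)/(29.53 d) = 230.4°.
At 15° of sky rotation per hour, 230.4° corresponds to a 15.36 h lag.
So the Moon rises 15.36 h after the Sun.

15.4 h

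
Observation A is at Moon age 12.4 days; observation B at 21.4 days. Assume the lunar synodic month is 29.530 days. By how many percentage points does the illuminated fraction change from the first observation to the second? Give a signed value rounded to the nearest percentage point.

-36 pp

First observation: θ = 360°·12.4/29.530 = 151.2°, so f = 0.938.
Second observation: θ = 260.9°, f = 0.579.
Δf = 0.579 − 0.938 = -0.359, i.e. -36 pp.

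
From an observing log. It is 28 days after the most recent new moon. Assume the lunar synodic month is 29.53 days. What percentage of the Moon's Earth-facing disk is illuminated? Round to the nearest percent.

3%

The Moon has covered 28/29.53 of its cycle, so θ ≈ 360° × 28/29.53 = 341.3°.
Illuminated fraction = (1 − cos 341.3°)/2 = (1 − 0.947)/2 ≈ 0.026, so 3%.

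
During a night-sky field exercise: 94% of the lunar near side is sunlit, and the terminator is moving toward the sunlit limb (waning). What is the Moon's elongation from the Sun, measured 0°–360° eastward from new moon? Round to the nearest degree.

From f = (1 − cos θ)/2: cos θ = 1 − 2×0.94 = -0.880; arccos → 151.6°.
Waning ⇒ past full, so θ = 360° − 151.6° = 208.4°.

208°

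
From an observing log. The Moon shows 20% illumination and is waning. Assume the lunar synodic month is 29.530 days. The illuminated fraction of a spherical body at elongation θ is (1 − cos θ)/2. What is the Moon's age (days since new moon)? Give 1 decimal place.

25.2 days

cos θ = 1 − 2f = 0.600, giving a principal value of 53.1°.
Since the Moon is past full (waning), take the reflex angle: θ = 360° − 53.1° = 306.9°.
Age = 29.530 × 306.9°/360° ≈ 25.17 days.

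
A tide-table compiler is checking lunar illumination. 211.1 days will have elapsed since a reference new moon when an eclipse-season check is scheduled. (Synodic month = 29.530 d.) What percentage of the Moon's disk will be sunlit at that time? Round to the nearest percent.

20%

211.1 d spans 7 complete synodic months (7 × 29.530 = 206.71 d) plus 4.39 d.
The Moon has covered 4.39/29.530 of its cycle, so θ ≈ 360° × 4.39/29.530 = 53.5°.
With cos θ = 0.595, the lit fraction is (1 − 0.595)/2 ≈ 0.203, so 20%.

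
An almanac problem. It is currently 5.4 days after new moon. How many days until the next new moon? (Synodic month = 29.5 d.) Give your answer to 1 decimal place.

One full lunation from the last new moon is 29.5 d; remaining = 29.5 − 5.4 = 24.100 d.

24.1 days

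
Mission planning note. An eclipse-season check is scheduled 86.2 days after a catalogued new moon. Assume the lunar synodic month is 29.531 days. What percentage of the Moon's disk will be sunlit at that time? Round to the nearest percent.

Reduce mod P: 86.2 − 2×29.531 = 27.14 d into the current lunation.
The Moon has covered 27.14/29.531 of its cycle, so θ ≈ 360° × 27.14/29.531 = 330.8°.
cos 330.8° = 0.873, so f = (1 − 0.873)/2 = 0.063, so 6%.

6%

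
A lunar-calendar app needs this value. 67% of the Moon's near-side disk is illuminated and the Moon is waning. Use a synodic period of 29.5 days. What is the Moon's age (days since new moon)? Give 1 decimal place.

20.5 days

cos θ = 1 − 2f = -0.340, giving a principal value of 109.9°.
A waning Moon lies in 180°–360°, so θ = 360° − 109.9° = 250.1°.
At 360°/29.5 d per day, 250.1° corresponds to 20.50 days.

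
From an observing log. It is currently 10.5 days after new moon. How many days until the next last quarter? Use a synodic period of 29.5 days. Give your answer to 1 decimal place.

Last quarter occurs at elongation 270°, i.e. at age 29.5 × 270/360 = 22.125 d.
That is 22.125 − 10.5 = 11.625 days ahead.

11.6 days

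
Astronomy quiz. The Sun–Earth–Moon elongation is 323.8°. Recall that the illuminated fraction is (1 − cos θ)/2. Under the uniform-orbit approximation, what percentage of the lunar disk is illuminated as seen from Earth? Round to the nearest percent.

10%

f = (1 − cos 323.8°)/2 = (1 − 0.807)/2 ≈ 0.097, i.e. 10%.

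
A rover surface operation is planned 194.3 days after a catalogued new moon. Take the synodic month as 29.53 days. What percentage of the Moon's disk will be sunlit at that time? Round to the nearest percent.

94%

Reduce mod P: 194.3 − 6×29.53 = 17.12 d into the current lunation.
The Moon has covered 17.12/29.53 of its cycle, so θ ≈ 360° × 17.12/29.53 = 208.7°.
cos 208.7° = (-0.877), so f = (1 − (-0.877))/2 = 0.939, so 94%.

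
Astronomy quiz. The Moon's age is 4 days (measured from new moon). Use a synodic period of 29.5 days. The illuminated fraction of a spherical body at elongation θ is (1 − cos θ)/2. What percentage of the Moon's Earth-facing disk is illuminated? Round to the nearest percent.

17%

The Moon has covered 4/29.5 of its cycle, so θ ≈ 360° × 4/29.5 = 48.8°.
Illuminated fraction = (1 − cos 48.8°)/2 = (1 − 0.659)/2 ≈ 0.171, so 17%.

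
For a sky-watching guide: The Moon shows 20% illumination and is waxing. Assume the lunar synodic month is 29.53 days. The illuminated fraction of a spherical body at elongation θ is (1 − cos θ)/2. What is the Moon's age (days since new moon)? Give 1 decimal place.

From f = (1 − cos θ)/2: cos θ = 1 − 2×0.20 = 0.600; arccos → 53.1°.
Before full moon the principal value applies: θ = 53.1°.
Age = 29.53 × 53.1°/360° ≈ 4.36 days.

4.4 days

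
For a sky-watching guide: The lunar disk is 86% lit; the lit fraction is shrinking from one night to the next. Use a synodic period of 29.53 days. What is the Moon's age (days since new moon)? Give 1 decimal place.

From f = (1 − cos θ)/2: cos θ = 1 − 2×0.86 = -0.720; arccos → 136.1°.
Waning ⇒ past full, so θ = 360° − 136.1° = 223.9°.
At 360°/29.53 d per day, 223.9° corresponds to 18.37 days.

18.4 days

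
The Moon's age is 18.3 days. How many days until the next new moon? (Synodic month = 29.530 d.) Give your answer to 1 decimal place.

The next new moon completes the synodic month: 29.530 − 18.3 = 11.230 days.

11.2 days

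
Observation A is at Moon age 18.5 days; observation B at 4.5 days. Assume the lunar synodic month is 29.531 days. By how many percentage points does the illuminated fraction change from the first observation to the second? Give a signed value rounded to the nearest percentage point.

-64 percentage points

θ₁ = 360° × 18.5/29.531 = 225.5°, f₁ = (1 − cos θ₁)/2 = 0.850.
θ₂ = 360° × 4.5/29.531 = 54.9°, f₂ = (1 − cos θ₂)/2 = 0.212.
Change = f₂ − f₁ = -0.638 → -64 percentage points.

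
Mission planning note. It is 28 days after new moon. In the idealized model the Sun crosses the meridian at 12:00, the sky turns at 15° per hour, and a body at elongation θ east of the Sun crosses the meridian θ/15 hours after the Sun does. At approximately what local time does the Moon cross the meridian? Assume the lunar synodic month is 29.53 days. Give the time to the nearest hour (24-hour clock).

11:00

Phase angle: θ = 360°·(28 d)/(29.53 d) = 341.3°.
At 15° of sky rotation per hour, 341.3° corresponds to a 22.76 h lag.
12:00 + 22.76 h ≈ 10:45 → 11:00 to the nearest hour.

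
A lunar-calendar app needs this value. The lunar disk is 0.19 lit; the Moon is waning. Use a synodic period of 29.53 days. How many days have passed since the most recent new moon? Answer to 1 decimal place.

25.3 days

Invert f = (1 − cos θ)/2 to get cos θ = 1 − 2(0.19) = 0.620, hence θ₀ = arccos 0.620 = 51.7°.
A waning Moon lies in 180°–360°, so θ = 360° − 51.7° = 308.3°.
That fraction of the synodic month is 308.3/360 × 29.53 d ≈ 25.29 d.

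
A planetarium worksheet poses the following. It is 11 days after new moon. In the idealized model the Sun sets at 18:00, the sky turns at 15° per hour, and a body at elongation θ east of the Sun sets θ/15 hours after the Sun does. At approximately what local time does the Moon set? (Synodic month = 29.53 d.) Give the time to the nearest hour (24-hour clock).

Elongation θ = 360° × 11/29.53 ≈ 134.1°.
Delay after the Sun = 134.1° / (15°/h) ≈ 8.94 h.
18:00 + 8.94 h ≈ 02:56 → 03:00 to the nearest hour.

03:00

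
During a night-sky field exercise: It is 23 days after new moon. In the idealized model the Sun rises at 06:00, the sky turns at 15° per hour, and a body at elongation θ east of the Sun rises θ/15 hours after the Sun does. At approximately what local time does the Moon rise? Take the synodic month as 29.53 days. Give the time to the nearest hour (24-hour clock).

Phase angle: θ = 360°·(23 d)/(29.53 d) = 280.4°.
Delay after the Sun = 280.4° / (15°/h) ≈ 18.69 h.
06:00 + 18.69 h ≈ 00:42 → 01:00 to the nearest hour.

01:00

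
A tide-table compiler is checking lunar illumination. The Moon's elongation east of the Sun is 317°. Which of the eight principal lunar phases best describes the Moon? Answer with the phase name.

The waning crescent sector spans roughly 292°–338°; 317° falls inside it.

waning crescent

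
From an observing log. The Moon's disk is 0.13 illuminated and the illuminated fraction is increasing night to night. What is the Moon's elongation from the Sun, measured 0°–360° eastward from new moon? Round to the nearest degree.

Invert f = (1 − cos θ)/2 to get cos θ = 1 − 2(0.13) = 0.740, hence θ₀ = arccos 0.740 = 42.3°.
Before full moon the principal value applies: θ = 42.3°.

42°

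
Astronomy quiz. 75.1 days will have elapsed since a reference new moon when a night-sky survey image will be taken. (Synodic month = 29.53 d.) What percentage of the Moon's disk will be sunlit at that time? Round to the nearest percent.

75.1 d spans 2 complete synodic months (2 × 29.53 = 59.06 d) plus 16.04 d.
Elongation θ = 360° × 16.04/29.53 ≈ 195.5°.
With cos θ = (-0.963), the lit fraction is (1 − (-0.963))/2 ≈ 0.982, so 98%.

98%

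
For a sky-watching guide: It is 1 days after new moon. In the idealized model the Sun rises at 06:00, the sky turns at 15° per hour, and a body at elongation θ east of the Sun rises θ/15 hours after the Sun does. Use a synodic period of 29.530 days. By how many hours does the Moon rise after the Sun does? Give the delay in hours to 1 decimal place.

0.8 h

Elongation θ = 360° × 1/29.530 ≈ 12.2°.
Delay after the Sun = 12.2° / (15°/h) ≈ 0.81 h.
So the Moon rises 0.81 h after the Sun.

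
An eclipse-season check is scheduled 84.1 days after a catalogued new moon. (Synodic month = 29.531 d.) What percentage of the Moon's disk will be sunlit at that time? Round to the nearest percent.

84.1/29.531 = 2.848 lunations, so 2 complete cycles and 25.04 d into the next.
Elongation θ = 360° × 25.04/29.531 ≈ 305.2°.
Illuminated fraction = (1 − cos 305.2°)/2 = (1 − 0.577)/2 ≈ 0.212, so 21%.

21%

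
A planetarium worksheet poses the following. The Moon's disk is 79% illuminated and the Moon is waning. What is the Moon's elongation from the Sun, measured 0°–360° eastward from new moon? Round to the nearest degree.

235°

Invert f = (1 − cos θ)/2 to get cos θ = 1 − 2(0.79) = -0.580, hence θ₀ = arccos -0.580 = 125.5°.
Waning ⇒ past full, so θ = 360° − 125.5° = 234.5°.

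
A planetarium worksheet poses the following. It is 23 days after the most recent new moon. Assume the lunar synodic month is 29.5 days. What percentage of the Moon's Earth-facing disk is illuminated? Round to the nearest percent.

The Moon has covered 23/29.5 of its cycle, so θ ≈ 360° × 23/29.5 = 280.7°.
Illuminated fraction = (1 − cos 280.7°)/2 = (1 − 0.185)/2 ≈ 0.407, so 41%.

41%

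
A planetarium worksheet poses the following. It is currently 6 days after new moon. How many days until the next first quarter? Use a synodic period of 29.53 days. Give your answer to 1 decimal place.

1.4 days

First quarter is 0.25 of the way through the cycle: age 0.25 × 29.53 = 7.383 d.
That is 7.383 − 6 = 1.383 days ahead.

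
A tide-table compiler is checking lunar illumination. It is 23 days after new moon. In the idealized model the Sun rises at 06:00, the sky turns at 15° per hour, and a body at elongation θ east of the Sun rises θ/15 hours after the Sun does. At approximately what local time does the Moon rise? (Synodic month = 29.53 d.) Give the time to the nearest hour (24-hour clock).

The Moon has covered 23/29.53 of its cycle, so θ ≈ 360° × 23/29.53 = 280.4°.
The Moon trails the Sun by θ/15 = 280.4/15 ≈ 18.69 hours.
06:00 + 18.69 h ≈ 00:42 → 01:00 to the nearest hour.

01:00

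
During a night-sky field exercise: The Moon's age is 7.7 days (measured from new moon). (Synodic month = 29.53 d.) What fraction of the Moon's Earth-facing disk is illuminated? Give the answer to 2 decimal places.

0.53

The Moon has covered 7.7/29.53 of its cycle, so θ ≈ 360° × 7.7/29.53 = 93.9°.
With cos θ = (-0.068), the lit fraction is (1 − (-0.068))/2 ≈ 0.534.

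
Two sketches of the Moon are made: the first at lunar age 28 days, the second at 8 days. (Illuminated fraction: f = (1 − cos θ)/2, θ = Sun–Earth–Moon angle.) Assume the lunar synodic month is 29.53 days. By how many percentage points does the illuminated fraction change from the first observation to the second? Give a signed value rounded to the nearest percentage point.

First observation: θ = 360°·28/29.53 = 341.3°, so f = 0.026.
Second observation: θ = 97.5°, f = 0.566.
Δf = 0.566 − 0.026 = +0.539, i.e. +54 pp.

+54 percentage points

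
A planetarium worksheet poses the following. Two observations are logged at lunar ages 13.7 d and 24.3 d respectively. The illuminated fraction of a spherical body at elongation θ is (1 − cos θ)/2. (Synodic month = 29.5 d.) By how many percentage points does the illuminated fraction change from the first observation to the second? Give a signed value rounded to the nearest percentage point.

First observation: θ = 360°·13.7/29.5 = 167.2°, so f = 0.988.
Second observation: θ = 296.5°, f = 0.277.
Δf = 0.277 − 0.988 = -0.711, i.e. -71 pp.

-71 percentage points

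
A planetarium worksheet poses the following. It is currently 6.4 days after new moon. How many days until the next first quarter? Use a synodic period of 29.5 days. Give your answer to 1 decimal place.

1.0 days

First quarter is 0.25 of the way through the cycle: age 0.25 × 29.5 = 7.375 d.
That is 7.375 − 6.4 = 0.975 days ahead.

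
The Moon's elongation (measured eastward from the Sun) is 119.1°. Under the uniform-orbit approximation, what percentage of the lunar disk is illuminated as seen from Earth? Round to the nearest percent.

cos 119.1° = (-0.486), so f = (1 − (-0.486))/2 = 0.743, i.e. 74%.

74%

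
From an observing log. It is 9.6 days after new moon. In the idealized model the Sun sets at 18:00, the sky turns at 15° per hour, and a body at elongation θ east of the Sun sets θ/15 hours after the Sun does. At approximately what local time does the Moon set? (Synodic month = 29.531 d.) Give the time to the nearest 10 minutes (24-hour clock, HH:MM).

The Moon has covered 9.6/29.531 of its cycle, so θ ≈ 360° × 9.6/29.531 = 117.0°.
At 15° of sky rotation per hour, 117.0° corresponds to a 7.80 h lag.
18:00 + 7.802 h ≈ 01:48 → 01:50 to the nearest ten minutes.

01:50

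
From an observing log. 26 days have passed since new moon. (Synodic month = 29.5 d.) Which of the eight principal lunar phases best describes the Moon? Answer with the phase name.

At 26/29.5 of the cycle, θ ≈ 317° — the waning crescent range.

waning crescent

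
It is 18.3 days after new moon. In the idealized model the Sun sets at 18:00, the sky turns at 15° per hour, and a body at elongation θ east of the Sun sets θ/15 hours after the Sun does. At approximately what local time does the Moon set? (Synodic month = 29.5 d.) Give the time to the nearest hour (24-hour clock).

09:00

The Moon has covered 18.3/29.5 of its cycle, so θ ≈ 360° × 18.3/29.5 = 223.3°.
At 15° of sky rotation per hour, 223.3° corresponds to a 14.89 h lag.
18:00 + 14.89 h ≈ 08:53 → 09:00 to the nearest hour.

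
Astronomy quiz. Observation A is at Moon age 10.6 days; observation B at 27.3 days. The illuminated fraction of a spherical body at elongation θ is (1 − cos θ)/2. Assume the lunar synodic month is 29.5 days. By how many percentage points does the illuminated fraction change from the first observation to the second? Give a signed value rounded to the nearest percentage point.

-76 percentage points

θ₁ = 360° × 10.6/29.5 = 129.4°, f₁ = (1 − cos θ₁)/2 = 0.817.
θ₂ = 360° × 27.3/29.5 = 333.2°, f₂ = (1 − cos θ₂)/2 = 0.054.
Change = f₂ − f₁ = -0.763 → -76 percentage points.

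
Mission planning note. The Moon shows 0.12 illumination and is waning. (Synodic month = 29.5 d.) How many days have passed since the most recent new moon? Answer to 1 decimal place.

From f = (1 − cos θ)/2: cos θ = 1 − 2×0.12 = 0.760; arccos → 40.5°.
A waning Moon lies in 180°–360°, so θ = 360° − 40.5° = 319.5°.
At 360°/29.5 d per day, 319.5° corresponds to 26.18 days.

26.2 days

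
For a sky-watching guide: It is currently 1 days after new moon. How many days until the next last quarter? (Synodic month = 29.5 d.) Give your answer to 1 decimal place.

Last quarter is 0.75 of the way through the cycle: age 0.75 × 29.5 = 22.125 d.
So 21.125 days remain (22.125 − 1).

21.1 days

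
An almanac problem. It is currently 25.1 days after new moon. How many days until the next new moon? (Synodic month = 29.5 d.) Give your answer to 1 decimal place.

4.4 days

The next new moon completes the synodic month: 29.5 − 25.1 = 4.400 days.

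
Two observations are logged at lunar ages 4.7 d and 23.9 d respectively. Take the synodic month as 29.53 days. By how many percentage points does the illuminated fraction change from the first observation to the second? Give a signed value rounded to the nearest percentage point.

First observation: θ = 360°·4.7/29.53 = 57.3°, so f = 0.230.
Second observation: θ = 291.4°, f = 0.318.
Δf = 0.318 − 0.230 = +0.088, i.e. +9 pp.

+9 pp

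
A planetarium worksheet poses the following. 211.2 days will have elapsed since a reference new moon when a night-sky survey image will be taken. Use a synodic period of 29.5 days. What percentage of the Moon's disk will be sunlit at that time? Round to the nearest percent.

23%

211.2 d spans 7 complete synodic months (7 × 29.5 = 206.50 d) plus 4.70 d.
Elongation θ = 360° × 4.70/29.5 ≈ 57.4°.
cos 57.4° = 0.539, so f = (1 − 0.539)/2 = 0.230, so 23%.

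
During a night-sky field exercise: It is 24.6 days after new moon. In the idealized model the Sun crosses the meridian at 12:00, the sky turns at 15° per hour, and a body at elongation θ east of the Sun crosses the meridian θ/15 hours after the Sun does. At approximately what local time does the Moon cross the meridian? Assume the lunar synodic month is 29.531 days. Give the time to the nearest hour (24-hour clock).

The Moon has covered 24.6/29.531 of its cycle, so θ ≈ 360° × 24.6/29.531 = 299.9°.
At 15° of sky rotation per hour, 299.9° corresponds to a 19.99 h lag.
12:00 + 19.99 h ≈ 08:00 → 08:00 to the nearest hour.

08:00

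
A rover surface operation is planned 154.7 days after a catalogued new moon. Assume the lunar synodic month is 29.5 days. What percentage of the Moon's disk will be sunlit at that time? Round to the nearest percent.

154.7 d spans 5 complete synodic months (5 × 29.5 = 147.50 d) plus 7.20 d.
The Moon has covered 7.20/29.5 of its cycle, so θ ≈ 360° × 7.20/29.5 = 87.9°.
With cos θ = 0.037, the lit fraction is (1 − 0.037)/2 ≈ 0.481, so 48%.

48%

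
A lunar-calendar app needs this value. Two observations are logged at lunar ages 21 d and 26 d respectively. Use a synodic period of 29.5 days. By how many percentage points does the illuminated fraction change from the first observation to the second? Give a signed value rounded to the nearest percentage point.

-49 percentage points

First observation: θ = 360°·21/29.5 = 256.3°, so f = 0.619.
Second observation: θ = 317.3°, f = 0.133.
Δf = 0.133 − 0.619 = -0.486, i.e. -49 pp.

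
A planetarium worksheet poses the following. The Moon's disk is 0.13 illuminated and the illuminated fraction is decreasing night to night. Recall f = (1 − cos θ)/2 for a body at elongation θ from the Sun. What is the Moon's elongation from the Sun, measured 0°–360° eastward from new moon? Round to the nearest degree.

Invert f = (1 − cos θ)/2 to get cos θ = 1 − 2(0.13) = 0.740, hence θ₀ = arccos 0.740 = 42.3°.
Waning ⇒ past full, so θ = 360° − 42.3° = 317.7°.

318°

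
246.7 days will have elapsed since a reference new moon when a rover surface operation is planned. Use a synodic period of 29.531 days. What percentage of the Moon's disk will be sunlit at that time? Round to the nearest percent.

80%

246.7 d spans 8 complete synodic months (8 × 29.531 = 236.25 d) plus 10.45 d.
Elongation θ = 360° × 10.45/29.531 ≈ 127.4°.
cos 127.4° = (-0.608), so f = (1 − (-0.608))/2 = 0.804, so 80%.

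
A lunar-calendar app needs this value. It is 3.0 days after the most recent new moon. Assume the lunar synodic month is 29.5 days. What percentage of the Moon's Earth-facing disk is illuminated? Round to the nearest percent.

10%

Phase angle: θ = 360°·(3.0 d)/(29.5 d) = 36.6°.
cos 36.6° = 0.803, so f = (1 − 0.803)/2 = 0.099, so 10%.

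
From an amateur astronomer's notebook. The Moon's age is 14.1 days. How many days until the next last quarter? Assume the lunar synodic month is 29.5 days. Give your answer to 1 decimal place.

Last quarter occurs at elongation 270°, i.e. at age 29.5 × 270/360 = 22.125 d.
That is 22.125 − 14.1 = 8.025 days ahead.

8.0 days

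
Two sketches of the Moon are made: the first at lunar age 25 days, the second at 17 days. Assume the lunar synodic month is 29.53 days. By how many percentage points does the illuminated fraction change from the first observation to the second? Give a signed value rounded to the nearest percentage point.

+73 percentage points

First observation: θ = 360°·25/29.53 = 304.8°, so f = 0.215.
Second observation: θ = 207.2°, f = 0.945.
Δf = 0.945 − 0.215 = +0.730, i.e. +73 pp.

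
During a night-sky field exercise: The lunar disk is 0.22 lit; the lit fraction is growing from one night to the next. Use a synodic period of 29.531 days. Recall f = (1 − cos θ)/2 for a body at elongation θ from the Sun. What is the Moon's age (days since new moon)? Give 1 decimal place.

From f = (1 − cos θ)/2: cos θ = 1 − 2×0.22 = 0.560; arccos → 55.9°.
The Moon is waxing (0°–180°), so θ = 55.9° directly.
Age = 29.531 × 55.9°/360° ≈ 4.59 days.

4.6 days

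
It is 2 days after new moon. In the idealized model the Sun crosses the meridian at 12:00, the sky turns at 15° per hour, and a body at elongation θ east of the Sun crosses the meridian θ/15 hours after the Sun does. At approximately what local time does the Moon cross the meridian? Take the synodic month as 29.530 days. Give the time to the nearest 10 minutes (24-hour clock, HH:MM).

Phase angle: θ = 360°·(2 d)/(29.530 d) = 24.4°.
Delay after the Sun = 24.4° / (15°/h) ≈ 1.63 h.
12:00 + 1.625 h ≈ 13:38 → 13:40 to the nearest ten minutes.

13:40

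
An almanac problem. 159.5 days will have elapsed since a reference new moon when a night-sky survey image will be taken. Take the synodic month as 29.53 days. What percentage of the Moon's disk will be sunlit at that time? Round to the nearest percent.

91%

159.5/29.53 = 5.401 lunations, so 5 complete cycles and 11.85 d into the next.
Elongation θ = 360° × 11.85/29.53 ≈ 144.5°.
With cos θ = (-0.814), the lit fraction is (1 − (-0.814))/2 ≈ 0.907, so 91%.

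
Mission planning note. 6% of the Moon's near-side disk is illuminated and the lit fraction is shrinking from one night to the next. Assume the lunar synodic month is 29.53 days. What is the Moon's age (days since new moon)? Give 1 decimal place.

Invert f = (1 − cos θ)/2 to get cos θ = 1 − 2(0.06) = 0.880, hence θ₀ = arccos 0.880 = 28.4°.
A waning Moon lies in 180°–360°, so θ = 360° − 28.4° = 331.6°.
Age = 29.53 × 331.6°/360° ≈ 27.20 days.

27.2 days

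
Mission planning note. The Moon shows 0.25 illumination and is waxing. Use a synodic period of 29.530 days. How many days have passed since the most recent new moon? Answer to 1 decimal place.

4.9 days

Invert f = (1 − cos θ)/2 to get cos θ = 1 − 2(0.25) = 0.500, hence θ₀ = arccos 0.500 = 60.0°.
Waxing ⇒ before full, so θ = 60.0°.
Age = 29.530 × 60.0°/360° ≈ 4.92 days.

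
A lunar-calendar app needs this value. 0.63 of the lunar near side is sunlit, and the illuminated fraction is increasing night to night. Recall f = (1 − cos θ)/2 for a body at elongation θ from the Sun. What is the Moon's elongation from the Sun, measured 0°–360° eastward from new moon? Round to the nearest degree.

105°

From f = (1 − cos θ)/2: cos θ = 1 − 2×0.63 = -0.260; arccos → 105.1°.
Waxing ⇒ before full, so θ = 105.1°.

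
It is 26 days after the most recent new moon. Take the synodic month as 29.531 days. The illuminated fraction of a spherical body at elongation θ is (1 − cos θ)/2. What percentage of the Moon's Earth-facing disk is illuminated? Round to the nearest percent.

13%

Elongation θ = 360° × 26/29.531 ≈ 317.0°.
cos 317.0° = 0.731, so f = (1 − 0.731)/2 = 0.135, so 13%.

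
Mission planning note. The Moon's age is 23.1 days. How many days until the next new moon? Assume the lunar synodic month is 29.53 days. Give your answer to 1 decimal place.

One full lunation from the last new moon is 29.53 d; remaining = 29.53 − 23.1 = 6.430 d.

6.4 days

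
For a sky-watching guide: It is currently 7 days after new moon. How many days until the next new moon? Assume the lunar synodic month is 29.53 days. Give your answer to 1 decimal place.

22.5 days

The next new moon completes the synodic month: 29.53 − 7 = 22.530 days.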